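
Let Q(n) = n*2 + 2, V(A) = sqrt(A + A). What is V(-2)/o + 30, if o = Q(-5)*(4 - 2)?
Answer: 30 - I/8 ≈ 30.0 - 0.125*I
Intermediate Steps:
V(A) = sqrt(2)*sqrt(A) (V(A) = sqrt(2*A) = sqrt(2)*sqrt(A))
Q(n) = 2 + 2*n (Q(n) = 2*n + 2 = 2 + 2*n)
o = -16 (o = (2 + 2*(-5))*(4 - 2) = (2 - 10)*2 = -8*2 = -16)
V(-2)/o + 30 = (sqrt(2)*sqrt(-2))/(-16) + 30 = (sqrt(2)*(I*sqrt(2)))*(-1/16) + 30 = (2*I)*(-1/16) + 30 = -I/8 + 30 = 30 - I/8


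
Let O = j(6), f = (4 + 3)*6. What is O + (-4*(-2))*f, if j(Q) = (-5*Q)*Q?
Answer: 156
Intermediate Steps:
f = 42 (f = 7*6 = 42)
j(Q) = -5*Q**2
O = -180 (O = -5*6**2 = -5*36 = -180)
O + (-4*(-2))*f = -180 - 4*(-2)*42 = -180 + 8*42 = -180 + 336 = 156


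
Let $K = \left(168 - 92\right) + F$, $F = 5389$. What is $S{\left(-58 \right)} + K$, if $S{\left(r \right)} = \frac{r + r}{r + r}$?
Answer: $5466$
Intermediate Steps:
$S{\left(r \right)} = 1$ ($S{\left(r \right)} = \frac{2 r}{2 r} = 2 r \frac{1}{2 r} = 1$)
$K = 5465$ ($K = \left(168 - 92\right) + 5389 = 76 + 5389 = 5465$)
$S{\left(-58 \right)} + K = 1 + 5465 = 5466$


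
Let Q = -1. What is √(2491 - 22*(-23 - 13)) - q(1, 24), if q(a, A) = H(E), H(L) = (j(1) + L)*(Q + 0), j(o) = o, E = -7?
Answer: -6 + 7*√67 ≈ 51.297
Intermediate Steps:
H(L) = -1 - L (H(L) = (1 + L)*(-1 + 0) = (1 + L)*(-1) = -1 - L)
q(a, A) = 6 (q(a, A) = -1 - 1*(-7) = -1 + 7 = 6)
√(2491 - 22*(-23 - 13)) - q(1, 24) = √(2491 - 22*(-23 - 13)) - 1*6 = √(2491 - 22*(-36)) - 6 = √(2491 + 792) - 6 = √3283 - 6 = 7*√67 - 6 = -6 + 7*√67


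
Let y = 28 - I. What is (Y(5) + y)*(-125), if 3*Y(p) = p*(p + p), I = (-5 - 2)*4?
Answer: -27250/3 ≈ -9083.3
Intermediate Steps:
I = -28 (I = -7*4 = -28)
Y(p) = 2*p²/3 (Y(p) = (p*(p + p))/3 = (p*(2*p))/3 = (2*p²)/3 = 2*p²/3)
y = 56 (y = 28 - 1*(-28) = 28 + 28 = 56)
(Y(5) + y)*(-125) = ((⅔)*5² + 56)*(-125) = ((⅔)*25 + 56)*(-125) = (50/3 + 56)*(-125) = (218/3)*(-125) = -27250/3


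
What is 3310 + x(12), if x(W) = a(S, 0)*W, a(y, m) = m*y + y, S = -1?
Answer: 3298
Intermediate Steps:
a(y, m) = y + m*y
x(W) = -W (x(W) = (-(1 + 0))*W = (-1*1)*W = -W)
3310 + x(12) = 3310 - 1*12 = 3310 - 12 = 3298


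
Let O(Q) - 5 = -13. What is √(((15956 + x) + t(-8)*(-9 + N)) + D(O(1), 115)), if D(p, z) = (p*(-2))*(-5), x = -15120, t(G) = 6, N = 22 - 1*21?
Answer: 2*√177 ≈ 26.608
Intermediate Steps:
N = 1 (N = 22 - 21 = 1)
O(Q) = -8 (O(Q) = 5 - 13 = -8)
D(p, z) = 10*p (D(p, z) = -2*p*(-5) = 10*p)
√(((15956 + x) + t(-8)*(-9 + N)) + D(O(1), 115)) = √(((15956 - 15120) + 6*(-9 + 1)) + 10*(-8)) = √((836 + 6*(-8)) - 80) = √((836 - 48) - 80) = √(788 - 80) = √708 = 2*√177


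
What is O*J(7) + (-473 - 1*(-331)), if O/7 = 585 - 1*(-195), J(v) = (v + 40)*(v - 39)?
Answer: -8211982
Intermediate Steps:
J(v) = (-39 + v)*(40 + v) (J(v) = (40 + v)*(-39 + v) = (-39 + v)*(40 + v))
O = 5460 (O = 7*(585 - 1*(-195)) = 7*(585 + 195) = 7*780 = 5460)
O*J(7) + (-473 - 1*(-331)) = 5460*(-1560 + 7 + 7**2) + (-473 - 1*(-331)) = 5460*(-1560 + 7 + 49) + (-473 + 331) = 5460*(-1504) - 142 = -8211840 - 142 = -8211982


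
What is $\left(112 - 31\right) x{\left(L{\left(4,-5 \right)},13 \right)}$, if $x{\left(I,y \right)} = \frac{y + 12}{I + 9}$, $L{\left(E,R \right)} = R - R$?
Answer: $225$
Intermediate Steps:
$L{\left(E,R \right)} = 0$
$x{\left(I,y \right)} = \frac{12 + y}{9 + I}$
$\left(112 - 31\right) x{\left(L{\left(4,-5 \right)},13 \right)} = \left(112 - 31\right) \frac{12 + 13}{9 + 0} = 81 \cdot \frac{1}{9} \cdot 25 = 81 \cdot \frac{25}{9} = 225$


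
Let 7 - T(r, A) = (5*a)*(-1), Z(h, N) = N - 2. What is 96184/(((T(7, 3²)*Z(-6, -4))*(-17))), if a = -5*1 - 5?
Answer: -48092/2193 ≈ -21.930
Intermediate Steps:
Z(h, N) = -2 + N
a = -10 (a = -5 - 5 = -10)
T(r, A) = -43 (T(r, A) = 7 - 5*(-10)*(-1) = 7 - (-50)*(-1) = 7 - 1*50 = 7 - 50 = -43)
96184/(((T(7, 3²)*Z(-6, -4))*(-17))) = 96184/((-43*(-2 - 4)*(-17))) = 96184/((-43*(-6)*(-17))) = 96184/((258*(-17))) = 96184/(-4386) = 96184*(-1/4386) = -48092/2193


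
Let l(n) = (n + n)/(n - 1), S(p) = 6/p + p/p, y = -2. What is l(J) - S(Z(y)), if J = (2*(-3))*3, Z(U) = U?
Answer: 74/19 ≈ 3.8947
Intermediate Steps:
J = -18 (J = -6*3 = -18)
S(p) = 1 + 6/p (S(p) = 6/p + 1 = 1 + 6/p)
l(n) = 2*n/(-1 + n) (l(n) = (2*n)/(-1 + n) = 2*n/(-1 + n))
l(J) - S(Z(y)) = 2*(-18)/(-1 - 18) - (6 - 2)/(-2) = 2*(-18)/(-19) - (-1)*4/2 = 2*(-18)*(-1/19) - 1*(-2) = 36/19 + 2 = 74/19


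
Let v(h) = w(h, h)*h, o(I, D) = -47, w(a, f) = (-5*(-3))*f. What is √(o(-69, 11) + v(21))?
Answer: 2*√1642 ≈ 81.043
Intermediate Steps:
w(a, f) = 15*f
v(h) = 15*h² (v(h) = (15*h)*h = 15*h²)
√(o(-69, 11) + v(21)) = √(-47 + 15*21²) = √(-47 + 15*441) = √(-47 + 6615) = √6568 = 2*√1642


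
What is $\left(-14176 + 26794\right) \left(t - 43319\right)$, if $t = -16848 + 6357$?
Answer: $-678974580$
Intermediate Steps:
$t = -10491$
$\left(-14176 + 26794\right) \left(t - 43319\right) = \left(-14176 + 26794\right) \left(-10491 - 43319\right) = 12618 \left(-53810\right) = -678974580$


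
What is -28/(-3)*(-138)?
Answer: -1288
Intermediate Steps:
-28/(-3)*(-138) = -28*(-⅓)*(-138) = (28/3)*(-138) = -1288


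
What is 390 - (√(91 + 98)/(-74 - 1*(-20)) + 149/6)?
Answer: 2191/6 + √21/18 ≈ 365.42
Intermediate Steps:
390 - (√(91 + 98)/(-74 - 1*(-20)) + 149/6) = 390 - (√189/(-74 + 20) + 149*(⅙)) = 390 - ((3*√21)/(-54) + 149/6) = 390 - ((3*√21)*(-1/54) + 149/6) = 390 - (-√21/18 + 149/6) = 390 - (149/6 - √21/18) = 390 + (-149/6 + √21/18) = 2191/6 + √21/18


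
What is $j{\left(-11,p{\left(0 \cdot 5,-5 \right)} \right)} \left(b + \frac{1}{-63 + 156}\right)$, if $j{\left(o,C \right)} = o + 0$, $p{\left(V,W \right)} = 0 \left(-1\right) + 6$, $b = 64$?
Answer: $- \frac{65483}{93} \approx -704.12$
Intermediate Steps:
$p{\left(V,W \right)} = 6$ ($p{\left(V,W \right)} = 0 + 6 = 6$)
$j{\left(o,C \right)} = o$
$j{\left(-11,p{\left(0 \cdot 5,-5 \right)} \right)} \left(b + \frac{1}{-63 + 156}\right) = - 11 \left(64 + \frac{1}{-63 + 156}\right) = - 11 \left(64 + \frac{1}{93}\right) = \left(-11\right) \frac{5953}{93} = - \frac{65483}{93}$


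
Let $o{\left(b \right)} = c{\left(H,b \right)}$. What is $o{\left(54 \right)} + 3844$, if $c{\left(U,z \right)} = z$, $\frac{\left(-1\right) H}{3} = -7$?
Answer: $3898$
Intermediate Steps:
$H = 21$ ($H = \left(-3\right) \left(-7\right) = 21$)
$o{\left(b \right)} = b$
$o{\left(54 \right)} + 3844 = 54 + 3844 = 3898$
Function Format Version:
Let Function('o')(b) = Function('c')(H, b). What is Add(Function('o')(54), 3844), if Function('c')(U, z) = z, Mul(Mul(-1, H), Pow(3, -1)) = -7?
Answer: 3898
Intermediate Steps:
H = 21 (H = Mul(-3, -7) = 21)
Function('o')(b) = b
Add(Function('o')(54), 3844) = Add(54, 3844) = 3898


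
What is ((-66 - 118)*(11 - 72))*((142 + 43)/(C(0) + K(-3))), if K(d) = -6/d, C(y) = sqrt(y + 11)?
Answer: -4152880/7 + 2076440*sqrt(11)/7 ≈ 3.9056e+5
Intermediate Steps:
C(y) = sqrt(11 + y)
((-66 - 118)*(11 - 72))*((142 + 43)/(C(0) + K(-3))) = ((-66 - 118)*(11 - 72))*((142 + 43)/(sqrt(11 + 0) - 6/(-3))) = (-184*(-61))*(185/(sqrt(11) - 6*(-1/3))) = 11224*(185/(sqrt(11) + 2)) = 11224*(185/(2 + sqrt(11))) = 2076440/(2 + sqrt(11))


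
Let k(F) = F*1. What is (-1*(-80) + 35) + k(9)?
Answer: 124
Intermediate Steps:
k(F) = F
(-1*(-80) + 35) + k(9) = (-1*(-80) + 35) + 9 = (80 + 35) + 9 = 115 + 9 = 124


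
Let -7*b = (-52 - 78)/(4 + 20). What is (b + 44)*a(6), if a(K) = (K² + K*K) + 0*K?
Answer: 22566/7 ≈ 3223.7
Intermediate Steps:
a(K) = 2*K² (a(K) = (K² + K²) + 0 = 2*K² + 0 = 2*K²)
b = 65/84 (b = -(-52 - 78)/(7*(4 + 20)) = -(-130)/(7*24) = -⅐*(-65/12) = 65/84 ≈ 0.77381)
(b + 44)*a(6) = (65/84 + 44)*(2*6²) = 3761*(2*36)/84 = (3761/84)*72 = 22566/7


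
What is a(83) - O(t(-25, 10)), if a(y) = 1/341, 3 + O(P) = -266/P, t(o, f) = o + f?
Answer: -75346/5115 ≈ -14.730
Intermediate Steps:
t(o, f) = f + o
O(P) = -3 - 266/P
a(y) = 1/341
a(83) - O(t(-25, 10)) = 1/341 - (-3 - 266/(10 - 25)) = 1/341 - (-3 - 266/(-15)) = 1/341 - (-3 - 266*(-1/15)) = 1/341 - (-3 + 266/15) = 1/341 - 1*221/15 = 1/341 - 221/15 = -75346/5115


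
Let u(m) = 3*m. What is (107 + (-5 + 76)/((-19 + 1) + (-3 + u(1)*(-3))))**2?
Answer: 9853321/900 ≈ 10948.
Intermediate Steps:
(107 + (-5 + 76)/((-19 + 1) + (-3 + u(1)*(-3))))**2 = (107 + (-5 + 76)/((-19 + 1) + (-3 + (3*1)*(-3))))**2 = (107 + 71/(-18 + (-3 + 3*(-3))))**2 = (107 + 71/(-18 + (-3 - 9)))**2 = (107 + 71/(-18 - 12))**2 = (107 + 71/(-30))**2 = (107 + 71*(-1/30))**2 = (107 - 71/30)**2 = (3139/30)**2 = 9853321/900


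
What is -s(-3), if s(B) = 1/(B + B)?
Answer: ⅙ ≈ 0.16667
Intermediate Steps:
s(B) = 1/(2*B)
-s(-3) = -1/(2*(-3)) = -(-1)/(2*3) = -1*(-⅙) = ⅙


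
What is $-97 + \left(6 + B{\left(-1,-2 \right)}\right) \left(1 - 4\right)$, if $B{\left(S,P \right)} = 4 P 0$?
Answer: $-115$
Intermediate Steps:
$B{\left(S,P \right)} = 0$
$-97 + \left(6 + B{\left(-1,-2 \right)}\right) \left(1 - 4\right) = -97 + \left(6 + 0\right) \left(1 - 4\right) = -97 + 6 \left(1 - 4\right) = -97 + 6 \left(-3\right) = -97 - 18 = -115$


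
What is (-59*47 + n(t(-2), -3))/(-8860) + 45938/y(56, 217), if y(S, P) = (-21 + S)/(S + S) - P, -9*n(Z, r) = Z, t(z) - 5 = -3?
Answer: -58523005067/276458580 ≈ -211.69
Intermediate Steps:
t(z) = 2 (t(z) = 5 - 3 = 2)
n(Z, r) = -Z/9
y(S, P) = -P + (-21 + S)/(2*S) (y(S, P) = (-21 + S)/((2*S)) - P = (-21 + S)*(1/(2*S)) - P = (-21 + S)/(2*S) - P = -P + (-21 + S)/(2*S))
(-59*47 + n(t(-2), -3))/(-8860) + 45938/y(56, 217) = (-59*47 - ⅑*2)/(-8860) + 45938/(½ - 1*217 - 21/2/56) = (-2773 - 2/9)*(-1/8860) + 45938/(½ - 217 - 21/2*1/56) = -24959/9*(-1/8860) + 45938/(½ - 217 - 3/16) = 24959/79740 + 45938/(-3467/16) = 24959/79740 + 45938*(-16/3467) = 24959/79740 - 735008/3467 = -58523005067/276458580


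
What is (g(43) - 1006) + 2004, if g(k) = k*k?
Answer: 2847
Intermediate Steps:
g(k) = k²
(g(43) - 1006) + 2004 = (43² - 1006) + 2004 = (1849 - 1006) + 2004 = 843 + 2004 = 2847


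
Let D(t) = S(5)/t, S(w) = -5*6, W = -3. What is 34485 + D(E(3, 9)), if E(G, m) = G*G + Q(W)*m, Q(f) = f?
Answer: 103460/3 ≈ 34487.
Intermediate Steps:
S(w) = -30
E(G, m) = G**2 - 3*m (E(G, m) = G*G - 3*m = G**2 - 3*m)
D(t) = -30/t
34485 + D(E(3, 9)) = 34485 - 30/(3**2 - 3*9) = 34485 - 30/(9 - 27) = 34485 - 30/(-18) = 34485 - 30*(-1/18) = 34485 + 5/3 = 103460/3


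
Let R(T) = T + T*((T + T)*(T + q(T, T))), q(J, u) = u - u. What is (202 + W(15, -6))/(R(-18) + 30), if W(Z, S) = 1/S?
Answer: -1211/69912 ≈ -0.017322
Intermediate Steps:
q(J, u) = 0
R(T) = T + 2*T³ (R(T) = T + T*((T + T)*(T + 0)) = T + T*((2*T)*T) = T + T*(2*T²) = T + 2*T³)
(202 + W(15, -6))/(R(-18) + 30) = (202 + 1/(-6))/((-18 + 2*(-18)³) + 30) = (202 - ⅙)/((-18 + 2*(-5832)) + 30) = 1211/(6*((-18 - 11664) + 30)) = 1211/(6*(-11682 + 30)) = (1211/6)/(-11652) = (1211/6)*(-1/11652) = -1211/69912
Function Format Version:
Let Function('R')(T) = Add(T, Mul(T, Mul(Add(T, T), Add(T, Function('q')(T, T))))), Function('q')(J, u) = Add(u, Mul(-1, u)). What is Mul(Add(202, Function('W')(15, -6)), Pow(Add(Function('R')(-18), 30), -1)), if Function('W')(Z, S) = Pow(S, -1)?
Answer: Rational(-1211, 69912) ≈ -0.017322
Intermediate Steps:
Function('q')(J, u) = 0
Function('R')(T) = Add(T, Mul(2, Pow(T, 3))) (Function('R')(T) = Add(T, Mul(T, Mul(Add(T, T), Add(T, 0)))) = Add(T, Mul(T, Mul(Mul(2, T), T))) = Add(T, Mul(T, Mul(2, Pow(T, 2)))) = Add(T, Mul(2, Pow(T, 3))))
Mul(Add(202, Function('W')(15, -6)), Pow(Add(Function('R')(-18), 30), -1)) = Mul(Add(202, Pow(-6, -1)), Pow(Add(Add(-18, Mul(2, Pow(-18, 3))), 30), -1)) = Mul(Add(202, Rational(-1, 6)), Pow(Add(Add(-18, Mul(2, -5832)), 30), -1)) = Mul(Rational(1211, 6), Pow(Add(Add(-18, -11664), 30), -1)) = Mul(Rational(1211, 6), Pow(Add(-11682, 30), -1)) = Mul(Rational(1211, 6), Pow(-11652, -1)) = Mul(Rational(1211, 6), Rational(-1, 11652)) = Rational(-1211, 69912)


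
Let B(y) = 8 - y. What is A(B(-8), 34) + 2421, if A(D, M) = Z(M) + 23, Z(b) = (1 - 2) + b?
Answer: 2477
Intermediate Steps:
Z(b) = -1 + b
A(D, M) = 22 + M (A(D, M) = (-1 + M) + 23 = 22 + M)
A(B(-8), 34) + 2421 = (22 + 34) + 2421 = 56 + 2421 = 2477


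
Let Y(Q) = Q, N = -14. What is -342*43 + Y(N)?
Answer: -14720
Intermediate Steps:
-342*43 + Y(N) = -342*43 - 14 = -14706 - 14 = -14720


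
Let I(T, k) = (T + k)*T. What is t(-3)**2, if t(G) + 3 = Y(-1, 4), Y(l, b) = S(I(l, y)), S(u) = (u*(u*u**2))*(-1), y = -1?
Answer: 361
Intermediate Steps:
I(T, k) = T*(T + k)
S(u) = -u**4 (S(u) = (u*u**3)*(-1) = u**4*(-1) = -u**4)
Y(l, b) = -l**4*(-1 + l)**4 (Y(l, b) = -(l*(l - 1))**4 = -(l*(-1 + l))**4 = -l**4*(-1 + l)**4)
t(G) = -19 (t(G) = -3 - 1*(-1)**4*(-1 - 1)**4 = -3 - 1*1*(-2)**4 = -3 - 1*1*16 = -3 - 16 = -19)
t(-3)**2 = (-19)**2 = 361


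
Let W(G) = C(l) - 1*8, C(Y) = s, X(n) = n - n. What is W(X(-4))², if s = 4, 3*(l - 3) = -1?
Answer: 16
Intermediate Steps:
l = 8/3 (l = 3 + (⅓)*(-1) = 3 - ⅓ = 8/3 ≈ 2.6667)
X(n) = 0
C(Y) = 4
W(G) = -4 (W(G) = 4 - 1*8 = 4 - 8 = -4)
W(X(-4))² = (-4)² = 16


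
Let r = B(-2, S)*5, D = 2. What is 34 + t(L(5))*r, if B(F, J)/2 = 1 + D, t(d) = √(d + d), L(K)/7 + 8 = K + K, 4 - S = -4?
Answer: 34 + 60*√7 ≈ 192.75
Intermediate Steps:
S = 8 (S = 4 - 1*(-4) = 4 + 4 = 8)
L(K) = -56 + 14*K (L(K) = -56 + 7*(K + K) = -56 + 7*(2*K) = -56 + 14*K)
t(d) = √2*√d (t(d) = √(2*d) = √2*√d)
B(F, J) = 6 (B(F, J) = 2*(1 + 2) = 2*3 = 6)
r = 30 (r = 6*5 = 30)
34 + t(L(5))*r = 34 + (√2*√(-56 + 14*5))*30 = 34 + (√2*√(-56 + 70))*30 = 34 + (√2*√14)*30 = 34 + (2*√7)*30 = 34 + 60*√7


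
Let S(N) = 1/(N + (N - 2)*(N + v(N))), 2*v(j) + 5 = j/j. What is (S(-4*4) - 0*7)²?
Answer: 1/94864 ≈ 1.0541e-5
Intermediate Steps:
v(j) = -2 (v(j) = -5/2 + (j/j)/2 = -5/2 + (½)*1 = -5/2 + ½ = -2)
S(N) = 1/(N + (-2 + N)²) (S(N) = 1/(N + (N - 2)*(N - 2)) = 1/(N + (-2 + N)*(-2 + N)) = 1/(N + (-2 + N)²))
(S(-4*4) - 0*7)² = (1/(4 + (-4*4)² - (-12)*4) - 0*7)² = (1/(4 + (-16)² - 3*(-16)) - 3*0)² = (1/(4 + 256 + 48) + 0)² = (1/308 + 0)² = (1/308)² = 1/94864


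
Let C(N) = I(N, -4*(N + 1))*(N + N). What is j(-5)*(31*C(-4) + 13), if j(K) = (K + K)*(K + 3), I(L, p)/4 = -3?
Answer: 59780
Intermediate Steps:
I(L, p) = -12 (I(L, p) = 4*(-3) = -12)
C(N) = -24*N (C(N) = -12*(N + N) = -24*N)
j(K) = 2*K*(3 + K) (j(K) = (2*K)*(3 + K) = 2*K*(3 + K))
j(-5)*(31*C(-4) + 13) = (2*(-5)*(3 - 5))*(31*(-24*(-4)) + 13) = (2*(-5)*(-2))*(31*96 + 13) = 20*(2976 + 13) = 20*2989 = 59780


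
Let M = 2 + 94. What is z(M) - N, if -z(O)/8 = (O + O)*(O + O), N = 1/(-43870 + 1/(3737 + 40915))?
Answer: -577698173735316/1958883239 ≈ -2.9491e+5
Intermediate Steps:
N = -44652/1958883239 (N = 1/(-43870 + 1/44652) = 1/(-1958883239/44652) = -44652/1958883239 ≈ -2.2795e-5)
M = 96
z(O) = -32*O² (z(O) = -8*(O + O)*(O + O) = -8*2*O*2*O = -32*O²)
z(M) - N = -32*96² - 1*(-44652/1958883239) = -32*9216 + 44652/1958883239 = -294912 + 44652/1958883239 = -577698173735316/1958883239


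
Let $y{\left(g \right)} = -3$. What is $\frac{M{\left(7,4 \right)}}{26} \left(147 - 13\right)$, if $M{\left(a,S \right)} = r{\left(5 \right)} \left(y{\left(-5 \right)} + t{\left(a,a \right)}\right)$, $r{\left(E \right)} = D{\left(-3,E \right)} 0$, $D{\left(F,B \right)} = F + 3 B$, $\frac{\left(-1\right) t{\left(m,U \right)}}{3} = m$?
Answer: $0$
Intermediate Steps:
$t{\left(m,U \right)} = - 3 m$
$r{\left(E \right)} = 0$ ($r{\left(E \right)} = \left(-3 + 3 E\right) 0 = 0$)
$M{\left(a,S \right)} = 0$ ($M{\left(a,S \right)} = 0 \left(-3 - 3 a\right) = 0$)
$\frac{M{\left(7,4 \right)}}{26} \left(147 - 13\right) = \frac{0}{26} \left(147 - 13\right) = 0 \cdot \frac{1}{26} \cdot 134 = 0 \cdot 134 = 0$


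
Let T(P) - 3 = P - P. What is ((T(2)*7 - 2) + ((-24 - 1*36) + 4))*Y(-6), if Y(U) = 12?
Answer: -444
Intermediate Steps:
T(P) = 3 (T(P) = 3 + (P - P) = 3 + 0 = 3)
((T(2)*7 - 2) + ((-24 - 1*36) + 4))*Y(-6) = ((3*7 - 2) + ((-24 - 1*36) + 4))*12 = ((21 - 2) + ((-24 - 36) + 4))*12 = (19 + (-60 + 4))*12 = (19 - 56)*12 = -37*12 = -444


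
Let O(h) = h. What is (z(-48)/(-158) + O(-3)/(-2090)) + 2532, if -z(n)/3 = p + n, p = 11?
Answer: 208971381/82555 ≈ 2531.3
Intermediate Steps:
z(n) = -33 - 3*n (z(n) = -3*(11 + n) = -33 - 3*n)
(z(-48)/(-158) + O(-3)/(-2090)) + 2532 = ((-33 - 3*(-48))/(-158) - 3/(-2090)) + 2532 = ((-33 + 144)*(-1/158) - 3*(-1/2090)) + 2532 = (111*(-1/158) + 3/2090) + 2532 = (-111/158 + 3/2090) + 2532 = -57879/82555 + 2532 = 208971381/82555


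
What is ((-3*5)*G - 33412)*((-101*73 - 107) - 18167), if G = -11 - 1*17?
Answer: 846145824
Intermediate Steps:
G = -28 (G = -11 - 17 = -28)
((-3*5)*G - 33412)*((-101*73 - 107) - 18167) = (-3*5*(-28) - 33412)*((-101*73 - 107) - 18167) = (-15*(-28) - 33412)*((-7373 - 107) - 18167) = (420 - 33412)*(-7480 - 18167) = -32992*(-25647) = 846145824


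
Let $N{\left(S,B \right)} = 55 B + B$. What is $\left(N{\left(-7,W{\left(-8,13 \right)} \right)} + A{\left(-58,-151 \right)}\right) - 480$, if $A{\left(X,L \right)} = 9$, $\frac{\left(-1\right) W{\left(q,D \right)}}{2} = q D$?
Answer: $11177$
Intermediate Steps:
$W{\left(q,D \right)} = - 2 D q$ ($W{\left(q,D \right)} = - 2 q D = - 2 D q$)
$N{\left(S,B \right)} = 56 B$
$\left(N{\left(-7,W{\left(-8,13 \right)} \right)} + A{\left(-58,-151 \right)}\right) - 480 = \left(56 \left(\left(-2\right) 13 \left(-8\right)\right) + 9\right) - 480 = \left(56 \cdot 208 + 9\right) - 480 = \left(11648 + 9\right) - 480 = 11657 - 480 = 11177$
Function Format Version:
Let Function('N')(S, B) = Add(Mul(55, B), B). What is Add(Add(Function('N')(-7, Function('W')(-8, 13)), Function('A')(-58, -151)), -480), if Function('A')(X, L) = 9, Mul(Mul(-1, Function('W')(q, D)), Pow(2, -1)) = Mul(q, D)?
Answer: 11177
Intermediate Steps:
Function('W')(q, D) = Mul(-2, D, q) (Function('W')(q, D) = Mul(-2, Mul(q, D)) = Mul(-2, Mul(D, q)) = Mul(-2, D, q))
Function('N')(S, B) = Mul(56, B)
Add(Add(Function('N')(-7, Function('W')(-8, 13)), Function('A')(-58, -151)), -480) = Add(Add(Mul(56, Mul(-2, 13, -8)), 9), -480) = Add(Add(Mul(56, 208), 9), -480) = Add(Add(11648, 9), -480) = Add(11657, -480) = 11177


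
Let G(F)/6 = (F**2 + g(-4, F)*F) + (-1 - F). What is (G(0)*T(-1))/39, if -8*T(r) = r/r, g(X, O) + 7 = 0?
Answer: 1/52 ≈ 0.019231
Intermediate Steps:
g(X, O) = -7 (g(X, O) = -7 + 0 = -7)
G(F) = -6 - 48*F + 6*F**2 (G(F) = 6*((F**2 - 7*F) + (-1 - F)) = 6*(-1 + F**2 - 8*F) = -6 - 48*F + 6*F**2)
T(r) = -1/8 (T(r) = -r/(8*r) = -1/8*1 = -1/8)
(G(0)*T(-1))/39 = ((-6 - 48*0 + 6*0**2)*(-1/8))/39 = ((-6 + 0 + 6*0)*(-1/8))*(1/39) = ((-6 + 0 + 0)*(-1/8))*(1/39) = -6*(-1/8)*(1/39) = (3/4)*(1/39) = 1/52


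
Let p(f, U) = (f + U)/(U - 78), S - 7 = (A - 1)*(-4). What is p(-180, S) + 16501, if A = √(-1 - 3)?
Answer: 75140440/4553 - 816*I/4553 ≈ 16504.0 - 0.17922*I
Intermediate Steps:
A = 2*I (A = √(-4) = 2*I ≈ 2.0*I)
S = 11 - 8*I (S = 7 + (2*I - 1)*(-4) = 7 + (-1 + 2*I)*(-4) = 7 + (4 - 8*I) = 11 - 8*I ≈ 11.0 - 8.0*I)
p(f, U) = (U + f)/(-78 + U)
p(-180, S) + 16501 = ((11 - 8*I) - 180)/(-78 + (11 - 8*I)) + 16501 = (-169 - 8*I)/(-67 - 8*I) + 16501 = ((-67 + 8*I)/4553)*(-169 - 8*I) + 16501 = (-169 - 8*I)*(-67 + 8*I)/4553 + 16501 = 16501 + (-169 - 8*I)*(-67 + 8*I)/4553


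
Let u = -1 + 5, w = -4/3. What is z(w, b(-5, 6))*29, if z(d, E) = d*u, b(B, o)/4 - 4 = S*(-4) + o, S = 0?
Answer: -464/3 ≈ -154.67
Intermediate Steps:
w = -4/3 (w = -4*⅓ = -4/3 ≈ -1.3333)
u = 4
b(B, o) = 16 + 4*o (b(B, o) = 16 + 4*(0*(-4) + o) = 16 + 4*(0 + o) = 16 + 4*o)
z(d, E) = 4*d (z(d, E) = d*4 = 4*d)
z(w, b(-5, 6))*29 = (4*(-4/3))*29 = -16/3*29 = -464/3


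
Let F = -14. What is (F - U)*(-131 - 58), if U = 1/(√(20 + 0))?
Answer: 2646 + 189*√5/10 ≈ 2688.3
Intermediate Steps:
U = √5/10 (U = 1/(√20) = 1/(2*√5) = √5/10 ≈ 0.22361)
(F - U)*(-131 - 58) = (-14 - √5/10)*(-131 - 58) = (-14 - √5/10)*(-189) = 2646 + 189*√5/10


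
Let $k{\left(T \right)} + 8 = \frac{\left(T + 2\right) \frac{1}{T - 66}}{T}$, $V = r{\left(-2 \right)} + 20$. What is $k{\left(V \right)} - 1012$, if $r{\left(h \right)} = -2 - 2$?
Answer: $- \frac{408009}{400} \approx -1020.0$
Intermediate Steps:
$r{\left(h \right)} = -4$
$V = 16$ ($V = -4 + 20 = 16$)
$k{\left(T \right)} = -8 + \frac{2 + T}{T \left(-66 + T\right)}$ ($k{\left(T \right)} = -8 + \frac{\left(T + 2\right) \frac{1}{T - 66}}{T} = -8 + \frac{\left(2 + T\right) \frac{1}{-66 + T}}{T} = -8 + \frac{\frac{1}{-66 + T} \left(2 + T\right)}{T} = -8 + \frac{2 + T}{T \left(-66 + T\right)}$)
$k{\left(V \right)} - 1012 = \frac{2 - 8 \cdot 16^{2} + 529 \cdot 16}{16 \left(-66 + 16\right)} - 1012 = \frac{2 - 2048 + 8464}{16 \left(-50\right)} + \left(-1613 + 601\right) = \frac{1}{16} \left(- \frac{1}{50}\right) \left(2 - 2048 + 8464\right) - 1012 = \frac{1}{16} \left(- \frac{1}{50}\right) 6418 - 1012 = - \frac{3209}{400} - 1012 = - \frac{408009}{400}$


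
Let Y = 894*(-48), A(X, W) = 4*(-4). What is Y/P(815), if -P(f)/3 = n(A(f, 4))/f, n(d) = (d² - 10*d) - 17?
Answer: 3885920/133 ≈ 29217.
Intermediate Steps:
A(X, W) = -16
Y = -42912
n(d) = -17 + d² - 10*d
P(f) = -1197/f (P(f) = -3*(-17 + (-16)² - 10*(-16))/f = -3*(-17 + 256 + 160)/f = -1197/f)
Y/P(815) = -42912/((-1197/815)) = -42912/((-1197*1/815)) = -42912/(-1197/815) = -42912*(-815/1197) = 3885920/133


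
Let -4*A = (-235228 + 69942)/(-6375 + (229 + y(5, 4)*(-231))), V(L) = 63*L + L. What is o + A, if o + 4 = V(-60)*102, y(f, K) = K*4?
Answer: -7709990499/19684 ≈ -3.9169e+5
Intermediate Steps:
y(f, K) = 4*K
V(L) = 64*L
A = -82643/19684 (A = -(-235228 + 69942)/(4*(-6375 + (229 + (4*4)*(-231)))) = -(-82643)/(2*(-6375 + (229 + 16*(-231)))) = -(-82643)/(2*(-6375 + (229 - 3696))) = -(-82643)/(2*(-6375 - 3467)) = -(-82643)/(2*(-9842)) = -(-82643)*(-1)/(2*9842) = -¼*82643/4921 = -82643/19684 ≈ -4.1985)
o = -391684 (o = -4 + (64*(-60))*102 = -4 - 3840*102 = -4 - 391680 = -391684)
o + A = -391684 - 82643/19684 = -7709990499/19684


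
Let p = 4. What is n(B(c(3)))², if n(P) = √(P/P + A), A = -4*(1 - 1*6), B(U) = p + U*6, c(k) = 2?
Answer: 21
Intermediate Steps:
B(U) = 4 + 6*U (B(U) = 4 + U*6 = 4 + 6*U)
A = 20 (A = -4*(1 - 6) = -4*(-5) = 20)
n(P) = √21 (n(P) = √(P/P + 20) = √(1 + 20) = √21)
n(B(c(3)))² = (√21)² = 21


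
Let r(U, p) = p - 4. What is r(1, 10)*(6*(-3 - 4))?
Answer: -252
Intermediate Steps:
r(U, p) = -4 + p
r(1, 10)*(6*(-3 - 4)) = (-4 + 10)*(6*(-3 - 4)) = 6*(6*(-7)) = 6*(-42) = -252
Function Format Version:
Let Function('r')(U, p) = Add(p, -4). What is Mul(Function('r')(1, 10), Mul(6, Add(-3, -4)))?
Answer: -252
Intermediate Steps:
Function('r')(U, p) = Add(-4, p)
Mul(Function('r')(1, 10), Mul(6, Add(-3, -4))) = Mul(Add(-4, 10), Mul(6, Add(-3, -4))) = Mul(6, Mul(6, -7)) = Mul(6, -42) = -252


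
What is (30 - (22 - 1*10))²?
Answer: 324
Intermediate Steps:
(30 - (22 - 1*10))² = (30 - (22 - 10))² = (30 - 1*12)² = (30 - 12)² = 18² = 324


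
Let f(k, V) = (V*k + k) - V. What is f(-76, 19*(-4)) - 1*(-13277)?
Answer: 19053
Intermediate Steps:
f(k, V) = k - V + V*k (f(k, V) = (k + V*k) - V = k - V + V*k)
f(-76, 19*(-4)) - 1*(-13277) = (-76 - 19*(-4) + (19*(-4))*(-76)) - 1*(-13277) = (-76 - 1*(-76) - 76*(-76)) + 13277 = (-76 + 76 + 5776) + 13277 = 5776 + 13277 = 19053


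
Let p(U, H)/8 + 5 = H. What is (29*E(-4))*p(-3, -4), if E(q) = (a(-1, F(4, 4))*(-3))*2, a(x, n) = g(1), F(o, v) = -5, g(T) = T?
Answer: 12528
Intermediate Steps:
a(x, n) = 1
p(U, H) = -40 + 8*H
E(q) = -6 (E(q) = (1*(-3))*2 = -3*2 = -6)
(29*E(-4))*p(-3, -4) = (29*(-6))*(-40 + 8*(-4)) = -174*(-40 - 32) = -174*(-72) = 12528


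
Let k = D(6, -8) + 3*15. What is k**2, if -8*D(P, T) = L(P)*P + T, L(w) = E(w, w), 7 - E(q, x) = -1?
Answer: 1600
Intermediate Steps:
E(q, x) = 8 (E(q, x) = 7 - 1*(-1) = 7 + 1 = 8)
L(w) = 8
D(P, T) = -P - T/8 (D(P, T) = -(8*P + T)/8 = -(T + 8*P)/8 = -P - T/8)
k = 40 (k = (-1*6 - 1/8*(-8)) + 3*15 = (-6 + 1) + 45 = -5 + 45 = 40)
k**2 = 40**2 = 1600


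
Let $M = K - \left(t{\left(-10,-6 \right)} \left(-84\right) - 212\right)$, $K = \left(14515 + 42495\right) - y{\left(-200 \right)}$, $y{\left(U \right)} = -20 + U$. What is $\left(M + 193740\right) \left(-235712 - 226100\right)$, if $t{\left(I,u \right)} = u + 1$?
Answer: $-115804900744$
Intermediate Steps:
$t{\left(I,u \right)} = 1 + u$
$K = 57230$ ($K = \left(14515 + 42495\right) - \left(-20 - 200\right) = 57010 - -220 = 57010 + 220 = 57230$)
$M = 57022$ ($M = 57230 - \left(\left(1 - 6\right) \left(-84\right) - 212\right) = 57230 - \left(\left(-5\right) \left(-84\right) - 212\right) = 57230 - \left(420 - 212\right) = 57230 - 208 = 57022$)
$\left(M + 193740\right) \left(-235712 - 226100\right) = \left(57022 + 193740\right) \left(-235712 - 226100\right) = 250762 \left(-461812\right) = -115804900744$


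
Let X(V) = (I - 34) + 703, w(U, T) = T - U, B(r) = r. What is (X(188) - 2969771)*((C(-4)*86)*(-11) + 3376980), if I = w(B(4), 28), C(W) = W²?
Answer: -9981577059832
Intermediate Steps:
I = 24 (I = 28 - 1*4 = 28 - 4 = 24)
X(V) = 693 (X(V) = (24 - 34) + 703 = -10 + 703 = 693)
(X(188) - 2969771)*((C(-4)*86)*(-11) + 3376980) = (693 - 2969771)*(((-4)²*86)*(-11) + 3376980) = -2969078*((16*86)*(-11) + 3376980) = -2969078*(1376*(-11) + 3376980) = -2969078*(-15136 + 3376980) = -2969078*3361844 = -9981577059832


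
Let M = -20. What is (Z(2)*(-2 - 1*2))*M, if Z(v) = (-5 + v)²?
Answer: 720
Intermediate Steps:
(Z(2)*(-2 - 1*2))*M = ((-5 + 2)²*(-2 - 1*2))*(-20) = ((-3)²*(-2 - 2))*(-20) = (9*(-4))*(-20) = -36*(-20) = 720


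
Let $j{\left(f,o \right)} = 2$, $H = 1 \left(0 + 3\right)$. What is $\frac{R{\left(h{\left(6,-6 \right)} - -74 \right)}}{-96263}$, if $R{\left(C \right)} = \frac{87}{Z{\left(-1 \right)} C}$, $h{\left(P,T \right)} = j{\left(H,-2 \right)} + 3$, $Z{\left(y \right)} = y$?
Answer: $\frac{87}{7604777} \approx 1.144 \cdot 10^{-5}$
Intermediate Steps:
$H = 3$ ($H = 1 \cdot 3 = 3$)
$h{\left(P,T \right)} = 5$ ($h{\left(P,T \right)} = 2 + 3 = 5$)
$R{\left(C \right)} = - \frac{87}{C}$ ($R{\left(C \right)} = \frac{87}{\left(-1\right) C} = 87 \left(- \frac{1}{C}\right) = - \frac{87}{C}$)
$\frac{R{\left(h{\left(6,-6 \right)} - -74 \right)}}{-96263} = \frac{\left(-87\right) \frac{1}{5 - -74}}{-96263} = - \frac{87}{5 + 74} \left(- \frac{1}{96263}\right) = - \frac{87}{79} \left(- \frac{1}{96263}\right) = \left(-87\right) \frac{1}{79} \left(- \frac{1}{96263}\right) = \left(- \frac{87}{79}\right) \left(- \frac{1}{96263}\right) = \frac{87}{7604777}$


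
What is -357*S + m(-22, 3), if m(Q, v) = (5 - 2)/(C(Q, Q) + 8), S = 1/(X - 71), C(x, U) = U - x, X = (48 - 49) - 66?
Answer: 545/184 ≈ 2.9620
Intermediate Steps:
X = -67 (X = -1 - 66 = -67)
S = -1/138 (S = 1/(-67 - 71) = 1/(-138) = -1/138 ≈ -0.0072464)
m(Q, v) = 3/8 (m(Q, v) = (5 - 2)/((Q - Q) + 8) = 3/(0 + 8) = 3/8)
-357*S + m(-22, 3) = -357*(-1/138) + 3/8 = 119/46 + 3/8 = 545/184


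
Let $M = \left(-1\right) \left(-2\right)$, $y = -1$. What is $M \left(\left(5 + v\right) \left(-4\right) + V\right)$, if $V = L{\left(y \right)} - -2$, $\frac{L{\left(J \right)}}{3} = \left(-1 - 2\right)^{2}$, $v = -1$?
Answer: $26$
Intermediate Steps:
$L{\left(J \right)} = 27$ ($L{\left(J \right)} = 3 \left(-1 - 2\right)^{2} = 3 \left(-3\right)^{2} = 3 \cdot 9 = 27$)
$M = 2$
$V = 29$ ($V = 27 - -2 = 27 + 2 = 29$)
$M \left(\left(5 + v\right) \left(-4\right) + V\right) = 2 \left(\left(5 - 1\right) \left(-4\right) + 29\right) = 2 \left(4 \left(-4\right) + 29\right) = 2 \left(-16 + 29\right) = 2 \cdot 13 = 26$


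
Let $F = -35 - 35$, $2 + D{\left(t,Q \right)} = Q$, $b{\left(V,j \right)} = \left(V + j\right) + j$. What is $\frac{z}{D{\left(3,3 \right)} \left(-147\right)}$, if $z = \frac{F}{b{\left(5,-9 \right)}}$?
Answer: $- \frac{10}{273} \approx -0.03663$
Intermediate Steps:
$b{\left(V,j \right)} = V + 2 j$
$D{\left(t,Q \right)} = -2 + Q$
$F = -70$ ($F = -35 - 35 = -70$)
$z = \frac{70}{13}$ ($z = - \frac{70}{5 + 2 \left(-9\right)} = - \frac{70}{5 - 18} = - \frac{70}{-13} = \left(-70\right) \left(- \frac{1}{13}\right) = \frac{70}{13} \approx 5.3846$)
$\frac{z}{D{\left(3,3 \right)} \left(-147\right)} = \frac{1}{\left(-2 + 3\right) \left(-147\right)} \frac{70}{13} = \frac{1}{1 \left(-147\right)} \frac{70}{13} = \frac{1}{-147} \cdot \frac{70}{13} = \left(- \frac{1}{147}\right) \frac{70}{13} = - \frac{10}{273}$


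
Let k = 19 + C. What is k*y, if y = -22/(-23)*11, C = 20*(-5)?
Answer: -19602/23 ≈ -852.26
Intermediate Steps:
C = -100
y = 242/23 (y = -22*(-1/23)*11 = (22/23)*11 = 242/23 ≈ 10.522)
k = -81 (k = 19 - 100 = -81)
k*y = -81*242/23 = -19602/23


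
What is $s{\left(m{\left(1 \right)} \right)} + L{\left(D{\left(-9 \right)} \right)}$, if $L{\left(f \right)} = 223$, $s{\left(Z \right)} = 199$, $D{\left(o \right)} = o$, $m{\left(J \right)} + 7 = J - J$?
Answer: $422$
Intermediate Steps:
$m{\left(J \right)} = -7$ ($m{\left(J \right)} = -7 + \left(J - J\right) = -7 + 0 = -7$)
$s{\left(m{\left(1 \right)} \right)} + L{\left(D{\left(-9 \right)} \right)} = 199 + 223 = 422$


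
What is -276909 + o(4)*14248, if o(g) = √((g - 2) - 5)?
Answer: -276909 + 14248*I*√3 ≈ -2.7691e+5 + 24678.0*I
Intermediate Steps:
o(g) = √(-7 + g) (o(g) = √((-2 + g) - 5) = √(-7 + g))
-276909 + o(4)*14248 = -276909 + √(-7 + 4)*14248 = -276909 + √(-3)*14248 = -276909 + (I*√3)*14248 = -276909 + 14248*I*√3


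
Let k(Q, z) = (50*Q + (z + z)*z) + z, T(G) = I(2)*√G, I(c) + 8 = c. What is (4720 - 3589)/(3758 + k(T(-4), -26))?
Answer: 1437501/6551764 + 84825*I/3275882 ≈ 0.21941 + 0.025894*I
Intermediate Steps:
I(c) = -8 + c
T(G) = -6*√G (T(G) = (-8 + 2)*√G = -6*√G)
k(Q, z) = z + 2*z² + 50*Q (k(Q, z) = (50*Q + (2*z)*z) + z = (50*Q + 2*z²) + z = (2*z² + 50*Q) + z = z + 2*z² + 50*Q)
(4720 - 3589)/(3758 + k(T(-4), -26)) = (4720 - 3589)/(3758 + (-26 + 2*(-26)² + 50*(-12*I))) = 1131/(3758 + (-26 + 2*676 + 50*(-12*I))) = 1131/(3758 + (-26 + 1352 + 50*(-12*I))) = 1131/(3758 + (-26 + 1352 - 600*I)) = 1131/(3758 + (1326 - 600*I)) = 1131/(5084 - 600*I) = 1131*((5084 + 600*I)/26207056) = 1131*(5084 + 600*I)/26207056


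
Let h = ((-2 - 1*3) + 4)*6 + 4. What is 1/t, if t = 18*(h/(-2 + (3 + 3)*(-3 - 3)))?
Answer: 19/18 ≈ 1.0556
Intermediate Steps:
h = -2 (h = ((-2 - 3) + 4)*6 + 4 = (-5 + 4)*6 + 4 = -1*6 + 4 = -6 + 4 = -2)
t = 18/19 (t = 18*(-2/(-2 + (3 + 3)*(-3 - 3))) = 18*(-2/(-2 + 6*(-6))) = 18*(-2/(-2 - 36)) = 18*(-2/(-38)) = 18*(-2*(-1/38)) = 18*(1/19) = 18/19 ≈ 0.94737)
1/t = 1/(18/19) = 19/18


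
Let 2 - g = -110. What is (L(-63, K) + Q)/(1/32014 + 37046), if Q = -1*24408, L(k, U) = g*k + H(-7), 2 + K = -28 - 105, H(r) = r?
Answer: -1007512594/1185990645 ≈ -0.84951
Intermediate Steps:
g = 112 (g = 2 - 1*(-110) = 2 + 110 = 112)
K = -135 (K = -2 + (-28 - 105) = -2 - 133 = -135)
L(k, U) = -7 + 112*k (L(k, U) = 112*k - 7 = -7 + 112*k)
Q = -24408
(L(-63, K) + Q)/(1/32014 + 37046) = ((-7 + 112*(-63)) - 24408)/(1/32014 + 37046) = ((-7 - 7056) - 24408)/(1/32014 + 37046) = (-7063 - 24408)/(1185990645/32014) = -31471*32014/1185990645 = -1007512594/1185990645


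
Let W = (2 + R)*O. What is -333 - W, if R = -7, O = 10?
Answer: -283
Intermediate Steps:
W = -50 (W = (2 - 7)*10 = -5*10 = -50)
-333 - W = -333 - 1*(-50) = -333 + 50 = -283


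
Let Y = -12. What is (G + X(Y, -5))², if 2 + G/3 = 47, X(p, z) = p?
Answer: 15129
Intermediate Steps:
G = 135 (G = -6 + 3*47 = -6 + 141 = 135)
(G + X(Y, -5))² = (135 - 12)² = 123² = 15129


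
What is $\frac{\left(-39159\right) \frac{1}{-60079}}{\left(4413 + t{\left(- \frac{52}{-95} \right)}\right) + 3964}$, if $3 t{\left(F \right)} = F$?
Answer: $\frac{11160315}{143438432263} \approx 7.7806 \cdot 10^{-5}$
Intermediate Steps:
$t{\left(F \right)} = \frac{F}{3}$
$\frac{\left(-39159\right) \frac{1}{-60079}}{\left(4413 + t{\left(- \frac{52}{-95} \right)}\right) + 3964} = \frac{\left(-39159\right) \frac{1}{-60079}}{\left(4413 + \frac{\left(-52\right) \frac{1}{-95}}{3}\right) + 3964} = \frac{\left(-39159\right) \left(- \frac{1}{60079}\right)}{\left(4413 + \frac{\left(-52\right) \left(- \frac{1}{95}\right)}{3}\right) + 3964} = \frac{39159}{60079 \left(\left(4413 + \frac{1}{3} \cdot \frac{52}{95}\right) + 3964\right)} = \frac{39159}{60079 \left(\left(4413 + \frac{52}{285}\right) + 3964\right)} = \frac{39159}{60079 \left(\frac{1257757}{285} + 3964\right)} = \frac{39159}{60079 \cdot \frac{2387497}{285}} = \frac{39159}{60079} \cdot \frac{285}{2387497} = \frac{11160315}{143438432263}$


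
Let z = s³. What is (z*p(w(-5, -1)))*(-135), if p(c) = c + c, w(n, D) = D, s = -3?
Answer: -7290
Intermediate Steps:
z = -27 (z = (-3)³ = -27)
p(c) = 2*c
(z*p(w(-5, -1)))*(-135) = -54*(-1)*(-135) = -27*(-2)*(-135) = 54*(-135) = -7290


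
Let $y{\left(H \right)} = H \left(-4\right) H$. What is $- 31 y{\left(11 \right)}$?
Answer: $15004$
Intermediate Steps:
$y{\left(H \right)} = - 4 H^{2}$ ($y{\left(H \right)} = - 4 H H = - 4 H^{2}$)
$- 31 y{\left(11 \right)} = - 31 \left(- 4 \cdot 11^{2}\right) = - 31 \left(\left(-4\right) 121\right) = \left(-31\right) \left(-484\right) = 15004$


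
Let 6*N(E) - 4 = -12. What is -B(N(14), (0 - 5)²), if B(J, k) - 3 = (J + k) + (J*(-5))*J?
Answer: -160/9 ≈ -17.778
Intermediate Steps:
N(E) = -4/3 (N(E) = ⅔ + (⅙)*(-12) = ⅔ - 2 = -4/3)
B(J, k) = 3 + J + k - 5*J² (B(J, k) = 3 + ((J + k) + (J*(-5))*J) = 3 + ((J + k) + (-5*J)*J) = 3 + ((J + k) - 5*J²) = 3 + (J + k - 5*J²) = 3 + J + k - 5*J²)
-B(N(14), (0 - 5)²) = -(3 - 4/3 + (0 - 5)² - 5*(-4/3)²) = -(3 - 4/3 + (-5)² - 5*16/9) = -(3 - 4/3 + 25 - 80/9) = -1*160/9 = -160/9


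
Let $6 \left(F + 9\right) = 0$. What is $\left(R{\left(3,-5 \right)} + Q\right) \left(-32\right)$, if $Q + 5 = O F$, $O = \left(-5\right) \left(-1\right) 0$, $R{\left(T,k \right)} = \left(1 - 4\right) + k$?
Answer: $416$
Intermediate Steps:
$F = -9$ ($F = -9 + \frac{1}{6} \cdot 0 = -9 + 0 = -9$)
$R{\left(T,k \right)} = -3 + k$
$O = 0$ ($O = 5 \cdot 0 = 0$)
$Q = -5$ ($Q = -5 + 0 \left(-9\right) = -5 + 0 = -5$)
$\left(R{\left(3,-5 \right)} + Q\right) \left(-32\right) = \left(\left(-3 - 5\right) - 5\right) \left(-32\right) = \left(-8 - 5\right) \left(-32\right) = \left(-13\right) \left(-32\right) = 416$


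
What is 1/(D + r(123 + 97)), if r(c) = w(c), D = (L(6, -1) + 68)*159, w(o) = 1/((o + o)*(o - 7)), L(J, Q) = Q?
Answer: 93720/998399161 ≈ 9.3870e-5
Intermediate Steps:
w(o) = 1/(2*o*(-7 + o)) (w(o) = 1/((2*o)*(-7 + o)) = 1/(2*o*(-7 + o)))
D = 10653 (D = (-1 + 68)*159 = 67*159 = 10653)
r(c) = 1/(2*c*(-7 + c))
1/(D + r(123 + 97)) = 1/(10653 + 1/(2*(123 + 97)*(-7 + (123 + 97)))) = 1/(10653 + (½)/(220*(-7 + 220))) = 1/(10653 + (½)*(1/220)/213) = 1/(10653 + (½)*(1/220)*(1/213)) = 1/(10653 + 1/93720) = 1/(998399161/93720) = 93720/998399161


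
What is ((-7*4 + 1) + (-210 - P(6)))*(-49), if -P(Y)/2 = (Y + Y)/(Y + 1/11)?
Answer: 765135/67 ≈ 11420.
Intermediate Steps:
P(Y) = -4*Y/(1/11 + Y) (P(Y) = -2*(Y + Y)/(Y + 1/11) = -2*2*Y/(Y + 1/11) = -2*2*Y/(1/11 + Y) = -4*Y/(1/11 + Y))
((-7*4 + 1) + (-210 - P(6)))*(-49) = ((-7*4 + 1) + (-210 - (-44)*6/(1 + 11*6)))*(-49) = ((-28 + 1) + (-210 - (-44)*6/(1 + 66)))*(-49) = (-27 + (-210 - (-44)*6/67))*(-49) = (-27 + (-210 - 1*(-264/67)))*(-49) = (-27 + (-210 + 264/67))*(-49) = (-27 - 13806/67)*(-49) = -15615/67*(-49) = 765135/67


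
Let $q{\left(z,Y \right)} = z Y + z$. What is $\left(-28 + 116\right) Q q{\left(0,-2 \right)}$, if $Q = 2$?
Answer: $0$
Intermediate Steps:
$q{\left(z,Y \right)} = z + Y z$ ($q{\left(z,Y \right)} = Y z + z = z + Y z$)
$\left(-28 + 116\right) Q q{\left(0,-2 \right)} = \left(-28 + 116\right) 2 \cdot 0 \left(1 - 2\right) = 88 \cdot 2 \cdot 0 \left(-1\right) = 88 \cdot 2 \cdot 0 = 88 \cdot 0 = 0$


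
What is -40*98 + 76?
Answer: -3844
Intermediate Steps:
-40*98 + 76 = -3920 + 76 = -3844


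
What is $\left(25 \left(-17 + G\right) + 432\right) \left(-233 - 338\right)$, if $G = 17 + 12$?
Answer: $-417972$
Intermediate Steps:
$G = 29$
$\left(25 \left(-17 + G\right) + 432\right) \left(-233 - 338\right) = \left(25 \left(-17 + 29\right) + 432\right) \left(-233 - 338\right) = \left(25 \cdot 12 + 432\right) \left(-571\right) = \left(300 + 432\right) \left(-571\right) = 732 \left(-571\right) = -417972$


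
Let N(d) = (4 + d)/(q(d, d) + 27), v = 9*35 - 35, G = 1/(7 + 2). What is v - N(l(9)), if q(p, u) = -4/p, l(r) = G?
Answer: 22717/81 ≈ 280.46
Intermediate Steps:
G = 1/9 ≈ 0.11111
v = 280 (v = 315 - 35 = 280)
l(r) = 1/9
N(d) = (4 + d)/(27 - 4/d) (N(d) = (4 + d)/(-4/d + 27) = (4 + d)/(27 - 4/d))
v - N(l(9)) = 280 - (4 + 1/9)/(9*(-4 + 27*(1/9))) = 280 - 37/(9*(-4 + 3)*9) = 280 - 37/(9*(-1)*9) = 280 - (-1)*37/(9*9) = 280 - 1*(-37/81) = 280 + 37/81 = 22717/81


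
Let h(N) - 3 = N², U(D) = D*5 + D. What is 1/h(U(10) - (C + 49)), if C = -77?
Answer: 1/7747 ≈ 0.00012908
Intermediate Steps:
U(D) = 6*D (U(D) = 5*D + D = 6*D)
h(N) = 3 + N²
1/h(U(10) - (C + 49)) = 1/(3 + (6*10 - (-77 + 49))²) = 1/(3 + (60 - 1*(-28))²) = 1/(3 + (60 + 28)²) = 1/(3 + 88²) = 1/(3 + 7744) = 1/7747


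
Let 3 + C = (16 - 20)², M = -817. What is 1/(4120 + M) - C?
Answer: -42938/3303 ≈ -13.000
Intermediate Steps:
C = 13 (C = -3 + (16 - 20)² = -3 + (-4)² = -3 + 16 = 13)
1/(4120 + M) - C = 1/(4120 - 817) - 1*13 = 1/3303 - 13 = -42938/3303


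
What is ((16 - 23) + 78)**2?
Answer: 5041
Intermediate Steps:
((16 - 23) + 78)**2 = (-7 + 78)**2 = 71**2 = 5041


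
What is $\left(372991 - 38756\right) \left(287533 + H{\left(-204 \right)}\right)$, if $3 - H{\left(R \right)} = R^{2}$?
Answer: $82195071200$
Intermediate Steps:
$H{\left(R \right)} = 3 - R^{2}$
$\left(372991 - 38756\right) \left(287533 + H{\left(-204 \right)}\right) = \left(372991 - 38756\right) \left(287533 + \left(3 - \left(-204\right)^{2}\right)\right) = 334235 \left(287533 + \left(3 - 41616\right)\right) = 334235 \left(287533 - 41613\right) = 334235 \cdot 245920 = 82195071200$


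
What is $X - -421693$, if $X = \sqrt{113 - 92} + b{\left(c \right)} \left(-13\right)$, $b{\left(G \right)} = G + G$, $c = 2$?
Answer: $421641 + \sqrt{21} \approx 4.2165 \cdot 10^{5}$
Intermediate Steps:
$b{\left(G \right)} = 2 G$
$X = -52 + \sqrt{21}$ ($X = \sqrt{113 - 92} + 2 \cdot 2 \left(-13\right) = \sqrt{21} + 4 \left(-13\right) = \sqrt{21} - 52 = -52 + \sqrt{21} \approx -47.417$)
$X - -421693 = \left(-52 + \sqrt{21}\right) - -421693 = \left(-52 + \sqrt{21}\right) + 421693 = 421641 + \sqrt{21}$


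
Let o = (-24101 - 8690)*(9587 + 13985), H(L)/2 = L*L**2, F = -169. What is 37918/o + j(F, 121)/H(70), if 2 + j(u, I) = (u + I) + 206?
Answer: 5910522907/33140207754500 ≈ 0.00017835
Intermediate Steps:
H(L) = 2*L**3 (H(L) = 2*(L*L**2) = 2*L**3)
j(u, I) = 204 + I + u (j(u, I) = -2 + ((u + I) + 206) = -2 + ((I + u) + 206) = -2 + (206 + I + u) = 204 + I + u)
o = -772949452 (o = -32791*23572 = -772949452)
37918/o + j(F, 121)/H(70) = 37918/(-772949452) + (204 + 121 - 169)/((2*70**3)) = 37918*(-1/772949452) + 156/((2*343000)) = -18959/386474726 + 156/686000 = -18959/386474726 + 156*(1/686000) = -18959/386474726 + 39/171500 = 5910522907/33140207754500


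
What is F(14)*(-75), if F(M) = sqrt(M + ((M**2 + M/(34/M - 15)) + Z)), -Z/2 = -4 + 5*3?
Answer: -75*sqrt(90453)/22 ≈ -1025.3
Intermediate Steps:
Z = -22 (Z = -2*(-4 + 5*3) = -2*(-4 + 15) = -2*11 = -22)
F(M) = sqrt(-22 + M + M**2 + M/(-15 + 34/M)) (F(M) = sqrt(M + ((M**2 + M/(34/M - 15)) - 22)) = sqrt(M + ((M**2 + M/(-15 + 34/M)) - 22)) = sqrt(M + (-22 + M**2 + M/(-15 + 34/M))) = sqrt(-22 + M + M**2 + M/(-15 + 34/M)))
F(14)*(-75) = sqrt((-1*14**2 + (-34 + 15*14)*(-22 + 14 + 14**2))/(-34 + 15*14))*(-75) = sqrt((-1*196 + (-34 + 210)*(-22 + 14 + 196))/(-34 + 210))*(-75) = sqrt((-196 + 176*188)/176)*(-75) = sqrt((-196 + 33088)/176)*(-75) = sqrt((1/176)*32892)*(-75) = sqrt(8223/44)*(-75) = (sqrt(90453)/22)*(-75) = -75*sqrt(90453)/22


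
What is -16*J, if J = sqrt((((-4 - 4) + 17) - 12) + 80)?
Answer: -16*sqrt(77) ≈ -140.40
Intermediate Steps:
J = sqrt(77) (J = sqrt(((-8 + 17) - 12) + 80) = sqrt((9 - 12) + 80) = sqrt(-3 + 80) = sqrt(77) ≈ 8.7750)
-16*J = -16*sqrt(77)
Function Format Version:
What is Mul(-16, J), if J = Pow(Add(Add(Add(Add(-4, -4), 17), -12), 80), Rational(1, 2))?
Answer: Mul(-16, Pow(77, Rational(1, 2))) ≈ -140.40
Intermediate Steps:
J = Pow(77, Rational(1, 2)) (J = Pow(Add(Add(Add(-8, 17), -12), 80), Rational(1, 2)) = Pow(Add(Add(9, -12), 80), Rational(1, 2)) = Pow(Add(-3, 80), Rational(1, 2)) = Pow(77, Rational(1, 2)) ≈ 8.7750)
Mul(-16, J) = Mul(-16, Pow(77, Rational(1, 2)))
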